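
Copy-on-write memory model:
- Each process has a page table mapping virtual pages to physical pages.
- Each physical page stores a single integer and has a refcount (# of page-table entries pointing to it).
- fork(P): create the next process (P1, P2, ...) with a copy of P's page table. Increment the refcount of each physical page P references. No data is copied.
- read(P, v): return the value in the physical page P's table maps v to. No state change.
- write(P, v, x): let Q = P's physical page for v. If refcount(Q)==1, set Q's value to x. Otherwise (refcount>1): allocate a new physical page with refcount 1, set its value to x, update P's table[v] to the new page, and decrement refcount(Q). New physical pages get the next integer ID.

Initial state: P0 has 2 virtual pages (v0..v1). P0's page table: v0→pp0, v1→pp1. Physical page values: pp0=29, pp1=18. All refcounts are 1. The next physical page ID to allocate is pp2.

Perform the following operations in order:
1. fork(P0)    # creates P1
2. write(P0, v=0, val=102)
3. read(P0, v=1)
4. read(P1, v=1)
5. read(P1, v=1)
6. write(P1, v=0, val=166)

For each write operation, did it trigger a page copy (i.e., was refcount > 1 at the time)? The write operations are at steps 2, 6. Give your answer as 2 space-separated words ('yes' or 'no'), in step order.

Op 1: fork(P0) -> P1. 2 ppages; refcounts: pp0:2 pp1:2
Op 2: write(P0, v0, 102). refcount(pp0)=2>1 -> COPY to pp2. 3 ppages; refcounts: pp0:1 pp1:2 pp2:1
Op 3: read(P0, v1) -> 18. No state change.
Op 4: read(P1, v1) -> 18. No state change.
Op 5: read(P1, v1) -> 18. No state change.
Op 6: write(P1, v0, 166). refcount(pp0)=1 -> write in place. 3 ppages; refcounts: pp0:1 pp1:2 pp2:1

yes no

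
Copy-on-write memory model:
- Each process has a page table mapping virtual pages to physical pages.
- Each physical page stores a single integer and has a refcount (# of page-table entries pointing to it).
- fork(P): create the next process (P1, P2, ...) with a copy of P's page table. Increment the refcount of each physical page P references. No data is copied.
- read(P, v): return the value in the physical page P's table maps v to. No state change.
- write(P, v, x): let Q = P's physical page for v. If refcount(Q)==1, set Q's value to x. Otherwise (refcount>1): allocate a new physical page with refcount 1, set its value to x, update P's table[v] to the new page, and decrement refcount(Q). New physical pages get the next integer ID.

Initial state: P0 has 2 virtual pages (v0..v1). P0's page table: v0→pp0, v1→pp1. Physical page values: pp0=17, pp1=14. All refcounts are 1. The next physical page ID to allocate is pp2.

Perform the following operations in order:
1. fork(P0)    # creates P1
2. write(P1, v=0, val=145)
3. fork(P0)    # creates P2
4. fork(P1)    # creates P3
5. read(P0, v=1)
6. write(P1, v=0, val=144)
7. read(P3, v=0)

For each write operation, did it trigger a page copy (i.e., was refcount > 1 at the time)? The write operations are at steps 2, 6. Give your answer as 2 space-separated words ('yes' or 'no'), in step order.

Op 1: fork(P0) -> P1. 2 ppages; refcounts: pp0:2 pp1:2
Op 2: write(P1, v0, 145). refcount(pp0)=2>1 -> COPY to pp2. 3 ppages; refcounts: pp0:1 pp1:2 pp2:1
Op 3: fork(P0) -> P2. 3 ppages; refcounts: pp0:2 pp1:3 pp2:1
Op 4: fork(P1) -> P3. 3 ppages; refcounts: pp0:2 pp1:4 pp2:2
Op 5: read(P0, v1) -> 14. No state change.
Op 6: write(P1, v0, 144). refcount(pp2)=2>1 -> COPY to pp3. 4 ppages; refcounts: pp0:2 pp1:4 pp2:1 pp3:1
Op 7: read(P3, v0) -> 145. No state change.

yes yes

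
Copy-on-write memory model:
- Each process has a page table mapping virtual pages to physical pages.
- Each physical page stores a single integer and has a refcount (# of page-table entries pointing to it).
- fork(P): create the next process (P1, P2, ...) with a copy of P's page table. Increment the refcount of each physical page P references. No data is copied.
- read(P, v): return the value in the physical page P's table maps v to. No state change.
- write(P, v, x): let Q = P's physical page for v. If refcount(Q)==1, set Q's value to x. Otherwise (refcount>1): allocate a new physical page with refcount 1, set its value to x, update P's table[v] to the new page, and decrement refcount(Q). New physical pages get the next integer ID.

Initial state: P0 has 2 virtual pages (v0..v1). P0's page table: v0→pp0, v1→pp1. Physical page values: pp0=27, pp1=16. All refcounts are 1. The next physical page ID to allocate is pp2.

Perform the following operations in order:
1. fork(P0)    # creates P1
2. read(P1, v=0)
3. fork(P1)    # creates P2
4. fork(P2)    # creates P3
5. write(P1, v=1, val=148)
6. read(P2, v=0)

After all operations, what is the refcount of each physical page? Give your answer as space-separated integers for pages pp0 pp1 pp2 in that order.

Op 1: fork(P0) -> P1. 2 ppages; refcounts: pp0:2 pp1:2
Op 2: read(P1, v0) -> 27. No state change.
Op 3: fork(P1) -> P2. 2 ppages; refcounts: pp0:3 pp1:3
Op 4: fork(P2) -> P3. 2 ppages; refcounts: pp0:4 pp1:4
Op 5: write(P1, v1, 148). refcount(pp1)=4>1 -> COPY to pp2. 3 ppages; refcounts: pp0:4 pp1:3 pp2:1
Op 6: read(P2, v0) -> 27. No state change.

Answer: 4 3 1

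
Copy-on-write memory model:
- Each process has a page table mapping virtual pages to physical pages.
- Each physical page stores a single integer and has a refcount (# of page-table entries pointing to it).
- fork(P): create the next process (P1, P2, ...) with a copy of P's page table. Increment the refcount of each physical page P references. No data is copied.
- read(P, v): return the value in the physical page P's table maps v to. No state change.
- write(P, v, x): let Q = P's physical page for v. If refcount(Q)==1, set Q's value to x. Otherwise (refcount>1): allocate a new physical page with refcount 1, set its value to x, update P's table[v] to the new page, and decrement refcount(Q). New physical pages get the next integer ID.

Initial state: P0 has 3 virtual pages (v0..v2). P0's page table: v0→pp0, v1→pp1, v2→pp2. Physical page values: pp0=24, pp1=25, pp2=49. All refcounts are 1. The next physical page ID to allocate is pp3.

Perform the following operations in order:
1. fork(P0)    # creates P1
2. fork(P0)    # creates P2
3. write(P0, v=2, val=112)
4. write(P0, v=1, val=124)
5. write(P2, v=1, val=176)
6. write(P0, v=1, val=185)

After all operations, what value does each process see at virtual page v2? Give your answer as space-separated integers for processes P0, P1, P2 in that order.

Op 1: fork(P0) -> P1. 3 ppages; refcounts: pp0:2 pp1:2 pp2:2
Op 2: fork(P0) -> P2. 3 ppages; refcounts: pp0:3 pp1:3 pp2:3
Op 3: write(P0, v2, 112). refcount(pp2)=3>1 -> COPY to pp3. 4 ppages; refcounts: pp0:3 pp1:3 pp2:2 pp3:1
Op 4: write(P0, v1, 124). refcount(pp1)=3>1 -> COPY to pp4. 5 ppages; refcounts: pp0:3 pp1:2 pp2:2 pp3:1 pp4:1
Op 5: write(P2, v1, 176). refcount(pp1)=2>1 -> COPY to pp5. 6 ppages; refcounts: pp0:3 pp1:1 pp2:2 pp3:1 pp4:1 pp5:1
Op 6: write(P0, v1, 185). refcount(pp4)=1 -> write in place. 6 ppages; refcounts: pp0:3 pp1:1 pp2:2 pp3:1 pp4:1 pp5:1
P0: v2 -> pp3 = 112
P1: v2 -> pp2 = 49
P2: v2 -> pp2 = 49

Answer: 112 49 49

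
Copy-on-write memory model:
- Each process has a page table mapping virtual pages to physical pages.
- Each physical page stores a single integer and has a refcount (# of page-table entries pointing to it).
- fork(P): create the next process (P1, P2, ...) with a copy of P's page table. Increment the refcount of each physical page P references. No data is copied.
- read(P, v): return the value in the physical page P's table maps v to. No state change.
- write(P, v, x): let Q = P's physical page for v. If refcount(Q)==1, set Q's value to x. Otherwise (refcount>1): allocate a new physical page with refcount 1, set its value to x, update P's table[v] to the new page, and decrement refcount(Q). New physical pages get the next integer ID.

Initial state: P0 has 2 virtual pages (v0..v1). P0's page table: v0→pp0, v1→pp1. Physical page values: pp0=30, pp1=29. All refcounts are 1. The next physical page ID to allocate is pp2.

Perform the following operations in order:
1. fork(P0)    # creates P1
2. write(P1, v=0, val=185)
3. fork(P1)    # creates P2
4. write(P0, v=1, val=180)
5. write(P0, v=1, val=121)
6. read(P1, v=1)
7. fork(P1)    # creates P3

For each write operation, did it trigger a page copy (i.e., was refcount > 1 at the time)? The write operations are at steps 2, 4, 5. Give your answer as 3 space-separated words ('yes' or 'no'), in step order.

Op 1: fork(P0) -> P1. 2 ppages; refcounts: pp0:2 pp1:2
Op 2: write(P1, v0, 185). refcount(pp0)=2>1 -> COPY to pp2. 3 ppages; refcounts: pp0:1 pp1:2 pp2:1
Op 3: fork(P1) -> P2. 3 ppages; refcounts: pp0:1 pp1:3 pp2:2
Op 4: write(P0, v1, 180). refcount(pp1)=3>1 -> COPY to pp3. 4 ppages; refcounts: pp0:1 pp1:2 pp2:2 pp3:1
Op 5: write(P0, v1, 121). refcount(pp3)=1 -> write in place. 4 ppages; refcounts: pp0:1 pp1:2 pp2:2 pp3:1
Op 6: read(P1, v1) -> 29. No state change.
Op 7: fork(P1) -> P3. 4 ppages; refcounts: pp0:1 pp1:3 pp2:3 pp3:1

yes yes no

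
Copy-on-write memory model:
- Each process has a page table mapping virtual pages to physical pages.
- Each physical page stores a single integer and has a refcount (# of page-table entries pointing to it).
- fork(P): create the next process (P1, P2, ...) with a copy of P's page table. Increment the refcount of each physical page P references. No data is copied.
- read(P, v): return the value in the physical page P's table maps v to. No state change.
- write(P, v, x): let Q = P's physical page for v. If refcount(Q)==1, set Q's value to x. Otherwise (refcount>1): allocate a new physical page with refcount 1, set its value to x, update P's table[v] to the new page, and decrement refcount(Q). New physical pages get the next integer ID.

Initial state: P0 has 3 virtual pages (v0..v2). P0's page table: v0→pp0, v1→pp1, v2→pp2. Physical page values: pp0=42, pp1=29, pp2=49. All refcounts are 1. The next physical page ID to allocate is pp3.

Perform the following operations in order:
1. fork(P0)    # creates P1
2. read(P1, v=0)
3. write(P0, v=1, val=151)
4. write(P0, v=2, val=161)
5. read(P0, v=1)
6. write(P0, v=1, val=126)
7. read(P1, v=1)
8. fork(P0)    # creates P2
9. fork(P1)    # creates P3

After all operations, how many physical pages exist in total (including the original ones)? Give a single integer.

Answer: 5

Derivation:
Op 1: fork(P0) -> P1. 3 ppages; refcounts: pp0:2 pp1:2 pp2:2
Op 2: read(P1, v0) -> 42. No state change.
Op 3: write(P0, v1, 151). refcount(pp1)=2>1 -> COPY to pp3. 4 ppages; refcounts: pp0:2 pp1:1 pp2:2 pp3:1
Op 4: write(P0, v2, 161). refcount(pp2)=2>1 -> COPY to pp4. 5 ppages; refcounts: pp0:2 pp1:1 pp2:1 pp3:1 pp4:1
Op 5: read(P0, v1) -> 151. No state change.
Op 6: write(P0, v1, 126). refcount(pp3)=1 -> write in place. 5 ppages; refcounts: pp0:2 pp1:1 pp2:1 pp3:1 pp4:1
Op 7: read(P1, v1) -> 29. No state change.
Op 8: fork(P0) -> P2. 5 ppages; refcounts: pp0:3 pp1:1 pp2:1 pp3:2 pp4:2
Op 9: fork(P1) -> P3. 5 ppages; refcounts: pp0:4 pp1:2 pp2:2 pp3:2 pp4:2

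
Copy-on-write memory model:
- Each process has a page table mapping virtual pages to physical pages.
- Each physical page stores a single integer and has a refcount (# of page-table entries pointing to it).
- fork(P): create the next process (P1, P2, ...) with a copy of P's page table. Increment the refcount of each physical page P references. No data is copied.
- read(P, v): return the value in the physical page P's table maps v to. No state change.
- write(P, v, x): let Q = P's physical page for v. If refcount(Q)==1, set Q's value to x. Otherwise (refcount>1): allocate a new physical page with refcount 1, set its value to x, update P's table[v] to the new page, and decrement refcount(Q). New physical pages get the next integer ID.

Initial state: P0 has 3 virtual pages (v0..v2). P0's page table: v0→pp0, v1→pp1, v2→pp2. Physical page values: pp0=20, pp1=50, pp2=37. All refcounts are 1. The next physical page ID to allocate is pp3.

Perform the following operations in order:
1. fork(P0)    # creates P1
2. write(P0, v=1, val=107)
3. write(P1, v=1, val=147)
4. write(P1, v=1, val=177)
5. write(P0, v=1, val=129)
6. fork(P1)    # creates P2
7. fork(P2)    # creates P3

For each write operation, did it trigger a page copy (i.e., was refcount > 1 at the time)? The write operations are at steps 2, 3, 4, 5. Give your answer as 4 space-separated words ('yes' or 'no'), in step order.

Op 1: fork(P0) -> P1. 3 ppages; refcounts: pp0:2 pp1:2 pp2:2
Op 2: write(P0, v1, 107). refcount(pp1)=2>1 -> COPY to pp3. 4 ppages; refcounts: pp0:2 pp1:1 pp2:2 pp3:1
Op 3: write(P1, v1, 147). refcount(pp1)=1 -> write in place. 4 ppages; refcounts: pp0:2 pp1:1 pp2:2 pp3:1
Op 4: write(P1, v1, 177). refcount(pp1)=1 -> write in place. 4 ppages; refcounts: pp0:2 pp1:1 pp2:2 pp3:1
Op 5: write(P0, v1, 129). refcount(pp3)=1 -> write in place. 4 ppages; refcounts: pp0:2 pp1:1 pp2:2 pp3:1
Op 6: fork(P1) -> P2. 4 ppages; refcounts: pp0:3 pp1:2 pp2:3 pp3:1
Op 7: fork(P2) -> P3. 4 ppages; refcounts: pp0:4 pp1:3 pp2:4 pp3:1

yes no no no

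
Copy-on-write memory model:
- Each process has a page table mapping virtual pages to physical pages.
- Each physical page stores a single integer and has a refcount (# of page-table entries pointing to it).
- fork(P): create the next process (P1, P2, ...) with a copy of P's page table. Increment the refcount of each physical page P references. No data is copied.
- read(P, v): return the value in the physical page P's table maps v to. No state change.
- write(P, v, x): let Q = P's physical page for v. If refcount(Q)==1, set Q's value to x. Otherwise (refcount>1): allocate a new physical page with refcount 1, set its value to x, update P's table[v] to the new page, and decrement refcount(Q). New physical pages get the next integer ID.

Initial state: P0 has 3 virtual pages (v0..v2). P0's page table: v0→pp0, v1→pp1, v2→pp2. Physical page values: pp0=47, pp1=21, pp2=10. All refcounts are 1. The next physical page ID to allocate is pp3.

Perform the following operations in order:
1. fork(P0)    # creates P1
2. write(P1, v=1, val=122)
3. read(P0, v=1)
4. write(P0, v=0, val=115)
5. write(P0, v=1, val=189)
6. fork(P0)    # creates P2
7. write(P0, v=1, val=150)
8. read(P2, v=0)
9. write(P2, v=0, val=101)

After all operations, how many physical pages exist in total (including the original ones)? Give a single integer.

Answer: 7

Derivation:
Op 1: fork(P0) -> P1. 3 ppages; refcounts: pp0:2 pp1:2 pp2:2
Op 2: write(P1, v1, 122). refcount(pp1)=2>1 -> COPY to pp3. 4 ppages; refcounts: pp0:2 pp1:1 pp2:2 pp3:1
Op 3: read(P0, v1) -> 21. No state change.
Op 4: write(P0, v0, 115). refcount(pp0)=2>1 -> COPY to pp4. 5 ppages; refcounts: pp0:1 pp1:1 pp2:2 pp3:1 pp4:1
Op 5: write(P0, v1, 189). refcount(pp1)=1 -> write in place. 5 ppages; refcounts: pp0:1 pp1:1 pp2:2 pp3:1 pp4:1
Op 6: fork(P0) -> P2. 5 ppages; refcounts: pp0:1 pp1:2 pp2:3 pp3:1 pp4:2
Op 7: write(P0, v1, 150). refcount(pp1)=2>1 -> COPY to pp5. 6 ppages; refcounts: pp0:1 pp1:1 pp2:3 pp3:1 pp4:2 pp5:1
Op 8: read(P2, v0) -> 115. No state change.
Op 9: write(P2, v0, 101). refcount(pp4)=2>1 -> COPY to pp6. 7 ppages; refcounts: pp0:1 pp1:1 pp2:3 pp3:1 pp4:1 pp5:1 pp6:1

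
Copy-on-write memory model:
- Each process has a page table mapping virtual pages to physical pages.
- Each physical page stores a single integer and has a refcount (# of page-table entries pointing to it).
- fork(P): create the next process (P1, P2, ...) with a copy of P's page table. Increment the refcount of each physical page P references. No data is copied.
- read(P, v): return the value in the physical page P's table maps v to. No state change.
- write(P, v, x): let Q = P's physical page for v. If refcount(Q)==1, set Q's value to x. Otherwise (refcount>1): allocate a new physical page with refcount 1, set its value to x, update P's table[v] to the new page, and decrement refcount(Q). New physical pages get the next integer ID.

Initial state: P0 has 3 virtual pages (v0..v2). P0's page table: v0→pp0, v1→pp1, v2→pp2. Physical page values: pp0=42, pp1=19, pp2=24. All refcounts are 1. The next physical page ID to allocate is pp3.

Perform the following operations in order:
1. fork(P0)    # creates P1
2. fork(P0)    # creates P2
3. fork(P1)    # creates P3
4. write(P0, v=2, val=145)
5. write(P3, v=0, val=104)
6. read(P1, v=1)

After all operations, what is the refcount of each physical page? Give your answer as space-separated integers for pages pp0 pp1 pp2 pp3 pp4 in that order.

Answer: 3 4 3 1 1

Derivation:
Op 1: fork(P0) -> P1. 3 ppages; refcounts: pp0:2 pp1:2 pp2:2
Op 2: fork(P0) -> P2. 3 ppages; refcounts: pp0:3 pp1:3 pp2:3
Op 3: fork(P1) -> P3. 3 ppages; refcounts: pp0:4 pp1:4 pp2:4
Op 4: write(P0, v2, 145). refcount(pp2)=4>1 -> COPY to pp3. 4 ppages; refcounts: pp0:4 pp1:4 pp2:3 pp3:1
Op 5: write(P3, v0, 104). refcount(pp0)=4>1 -> COPY to pp4. 5 ppages; refcounts: pp0:3 pp1:4 pp2:3 pp3:1 pp4:1
Op 6: read(P1, v1) -> 19. No state change.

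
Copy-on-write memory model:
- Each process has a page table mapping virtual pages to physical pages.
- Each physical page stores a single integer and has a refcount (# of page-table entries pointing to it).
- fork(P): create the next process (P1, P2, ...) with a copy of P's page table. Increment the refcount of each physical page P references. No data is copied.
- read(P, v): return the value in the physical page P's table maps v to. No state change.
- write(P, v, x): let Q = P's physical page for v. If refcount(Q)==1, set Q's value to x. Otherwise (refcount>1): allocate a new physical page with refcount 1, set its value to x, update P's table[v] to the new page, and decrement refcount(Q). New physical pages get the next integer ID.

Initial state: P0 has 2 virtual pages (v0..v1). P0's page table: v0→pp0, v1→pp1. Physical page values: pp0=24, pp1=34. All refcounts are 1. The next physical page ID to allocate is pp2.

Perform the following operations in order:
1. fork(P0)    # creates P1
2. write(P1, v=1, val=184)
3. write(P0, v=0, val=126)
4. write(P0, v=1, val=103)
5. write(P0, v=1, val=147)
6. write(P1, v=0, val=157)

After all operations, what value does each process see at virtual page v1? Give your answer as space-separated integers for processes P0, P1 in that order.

Op 1: fork(P0) -> P1. 2 ppages; refcounts: pp0:2 pp1:2
Op 2: write(P1, v1, 184). refcount(pp1)=2>1 -> COPY to pp2. 3 ppages; refcounts: pp0:2 pp1:1 pp2:1
Op 3: write(P0, v0, 126). refcount(pp0)=2>1 -> COPY to pp3. 4 ppages; refcounts: pp0:1 pp1:1 pp2:1 pp3:1
Op 4: write(P0, v1, 103). refcount(pp1)=1 -> write in place. 4 ppages; refcounts: pp0:1 pp1:1 pp2:1 pp3:1
Op 5: write(P0, v1, 147). refcount(pp1)=1 -> write in place. 4 ppages; refcounts: pp0:1 pp1:1 pp2:1 pp3:1
Op 6: write(P1, v0, 157). refcount(pp0)=1 -> write in place. 4 ppages; refcounts: pp0:1 pp1:1 pp2:1 pp3:1
P0: v1 -> pp1 = 147
P1: v1 -> pp2 = 184

Answer: 147 184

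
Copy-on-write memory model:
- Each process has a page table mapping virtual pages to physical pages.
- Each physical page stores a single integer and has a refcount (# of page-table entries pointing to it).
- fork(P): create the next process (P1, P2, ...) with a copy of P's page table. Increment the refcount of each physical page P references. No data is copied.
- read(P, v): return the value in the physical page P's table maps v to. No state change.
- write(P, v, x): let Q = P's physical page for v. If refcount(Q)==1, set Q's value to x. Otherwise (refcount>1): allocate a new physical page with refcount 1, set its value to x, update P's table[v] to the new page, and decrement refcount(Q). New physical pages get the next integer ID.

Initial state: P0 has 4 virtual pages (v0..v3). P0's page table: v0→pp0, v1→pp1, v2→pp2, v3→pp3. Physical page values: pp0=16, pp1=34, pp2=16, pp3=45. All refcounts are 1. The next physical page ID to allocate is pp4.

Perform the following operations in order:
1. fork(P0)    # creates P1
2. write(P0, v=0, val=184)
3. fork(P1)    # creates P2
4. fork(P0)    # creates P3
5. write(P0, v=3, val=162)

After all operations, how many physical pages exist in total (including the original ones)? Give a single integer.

Answer: 6

Derivation:
Op 1: fork(P0) -> P1. 4 ppages; refcounts: pp0:2 pp1:2 pp2:2 pp3:2
Op 2: write(P0, v0, 184). refcount(pp0)=2>1 -> COPY to pp4. 5 ppages; refcounts: pp0:1 pp1:2 pp2:2 pp3:2 pp4:1
Op 3: fork(P1) -> P2. 5 ppages; refcounts: pp0:2 pp1:3 pp2:3 pp3:3 pp4:1
Op 4: fork(P0) -> P3. 5 ppages; refcounts: pp0:2 pp1:4 pp2:4 pp3:4 pp4:2
Op 5: write(P0, v3, 162). refcount(pp3)=4>1 -> COPY to pp5. 6 ppages; refcounts: pp0:2 pp1:4 pp2:4 pp3:3 pp4:2 pp5:1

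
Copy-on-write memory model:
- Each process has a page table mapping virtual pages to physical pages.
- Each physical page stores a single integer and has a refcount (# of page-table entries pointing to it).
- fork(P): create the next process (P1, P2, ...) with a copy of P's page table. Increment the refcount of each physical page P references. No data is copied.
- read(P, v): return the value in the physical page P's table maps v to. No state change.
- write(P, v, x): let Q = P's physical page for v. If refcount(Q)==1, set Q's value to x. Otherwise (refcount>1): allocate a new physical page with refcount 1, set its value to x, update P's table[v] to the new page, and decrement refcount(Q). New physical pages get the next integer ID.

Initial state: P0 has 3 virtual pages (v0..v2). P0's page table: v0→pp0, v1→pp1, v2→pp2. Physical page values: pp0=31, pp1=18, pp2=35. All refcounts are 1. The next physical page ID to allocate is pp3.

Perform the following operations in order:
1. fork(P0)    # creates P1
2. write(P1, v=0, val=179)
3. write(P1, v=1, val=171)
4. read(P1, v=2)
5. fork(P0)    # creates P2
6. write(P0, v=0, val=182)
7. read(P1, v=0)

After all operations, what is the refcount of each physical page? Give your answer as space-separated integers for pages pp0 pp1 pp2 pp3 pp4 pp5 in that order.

Op 1: fork(P0) -> P1. 3 ppages; refcounts: pp0:2 pp1:2 pp2:2
Op 2: write(P1, v0, 179). refcount(pp0)=2>1 -> COPY to pp3. 4 ppages; refcounts: pp0:1 pp1:2 pp2:2 pp3:1
Op 3: write(P1, v1, 171). refcount(pp1)=2>1 -> COPY to pp4. 5 ppages; refcounts: pp0:1 pp1:1 pp2:2 pp3:1 pp4:1
Op 4: read(P1, v2) -> 35. No state change.
Op 5: fork(P0) -> P2. 5 ppages; refcounts: pp0:2 pp1:2 pp2:3 pp3:1 pp4:1
Op 6: write(P0, v0, 182). refcount(pp0)=2>1 -> COPY to pp5. 6 ppages; refcounts: pp0:1 pp1:2 pp2:3 pp3:1 pp4:1 pp5:1
Op 7: read(P1, v0) -> 179. No state change.

Answer: 1 2 3 1 1 1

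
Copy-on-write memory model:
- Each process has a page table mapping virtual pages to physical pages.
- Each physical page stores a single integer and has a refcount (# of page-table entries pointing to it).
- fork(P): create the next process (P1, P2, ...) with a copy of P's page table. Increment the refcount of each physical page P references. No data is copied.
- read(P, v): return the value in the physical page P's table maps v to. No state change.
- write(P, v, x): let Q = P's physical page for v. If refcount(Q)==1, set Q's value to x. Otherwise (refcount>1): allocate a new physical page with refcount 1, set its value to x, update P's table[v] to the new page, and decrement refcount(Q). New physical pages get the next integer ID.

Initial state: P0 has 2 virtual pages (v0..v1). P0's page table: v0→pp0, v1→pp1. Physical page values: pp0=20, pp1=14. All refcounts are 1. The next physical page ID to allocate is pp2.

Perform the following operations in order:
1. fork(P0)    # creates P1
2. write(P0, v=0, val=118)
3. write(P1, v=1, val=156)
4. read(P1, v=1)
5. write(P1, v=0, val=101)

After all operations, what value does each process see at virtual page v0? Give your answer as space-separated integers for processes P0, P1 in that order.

Answer: 118 101

Derivation:
Op 1: fork(P0) -> P1. 2 ppages; refcounts: pp0:2 pp1:2
Op 2: write(P0, v0, 118). refcount(pp0)=2>1 -> COPY to pp2. 3 ppages; refcounts: pp0:1 pp1:2 pp2:1
Op 3: write(P1, v1, 156). refcount(pp1)=2>1 -> COPY to pp3. 4 ppages; refcounts: pp0:1 pp1:1 pp2:1 pp3:1
Op 4: read(P1, v1) -> 156. No state change.
Op 5: write(P1, v0, 101). refcount(pp0)=1 -> write in place. 4 ppages; refcounts: pp0:1 pp1:1 pp2:1 pp3:1
P0: v0 -> pp2 = 118
P1: v0 -> pp0 = 101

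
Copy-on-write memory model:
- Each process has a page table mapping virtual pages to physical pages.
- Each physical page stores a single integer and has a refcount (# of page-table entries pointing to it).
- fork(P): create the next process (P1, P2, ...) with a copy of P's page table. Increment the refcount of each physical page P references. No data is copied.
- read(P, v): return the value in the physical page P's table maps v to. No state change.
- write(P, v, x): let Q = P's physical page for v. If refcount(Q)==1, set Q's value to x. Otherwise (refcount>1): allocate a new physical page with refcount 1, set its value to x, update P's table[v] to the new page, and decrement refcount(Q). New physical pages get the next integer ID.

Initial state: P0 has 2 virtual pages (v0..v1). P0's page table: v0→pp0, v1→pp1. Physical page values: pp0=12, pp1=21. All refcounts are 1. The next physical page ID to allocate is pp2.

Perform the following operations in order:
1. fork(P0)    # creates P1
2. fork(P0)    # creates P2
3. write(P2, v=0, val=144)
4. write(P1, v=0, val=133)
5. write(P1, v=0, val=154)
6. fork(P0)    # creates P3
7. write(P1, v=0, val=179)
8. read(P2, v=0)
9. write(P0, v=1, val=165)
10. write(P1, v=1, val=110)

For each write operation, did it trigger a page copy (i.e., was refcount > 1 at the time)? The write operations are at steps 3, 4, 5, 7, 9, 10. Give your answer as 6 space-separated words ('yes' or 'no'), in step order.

Op 1: fork(P0) -> P1. 2 ppages; refcounts: pp0:2 pp1:2
Op 2: fork(P0) -> P2. 2 ppages; refcounts: pp0:3 pp1:3
Op 3: write(P2, v0, 144). refcount(pp0)=3>1 -> COPY to pp2. 3 ppages; refcounts: pp0:2 pp1:3 pp2:1
Op 4: write(P1, v0, 133). refcount(pp0)=2>1 -> COPY to pp3. 4 ppages; refcounts: pp0:1 pp1:3 pp2:1 pp3:1
Op 5: write(P1, v0, 154). refcount(pp3)=1 -> write in place. 4 ppages; refcounts: pp0:1 pp1:3 pp2:1 pp3:1
Op 6: fork(P0) -> P3. 4 ppages; refcounts: pp0:2 pp1:4 pp2:1 pp3:1
Op 7: write(P1, v0, 179). refcount(pp3)=1 -> write in place. 4 ppages; refcounts: pp0:2 pp1:4 pp2:1 pp3:1
Op 8: read(P2, v0) -> 144. No state change.
Op 9: write(P0, v1, 165). refcount(pp1)=4>1 -> COPY to pp4. 5 ppages; refcounts: pp0:2 pp1:3 pp2:1 pp3:1 pp4:1
Op 10: write(P1, v1, 110). refcount(pp1)=3>1 -> COPY to pp5. 6 ppages; refcounts: pp0:2 pp1:2 pp2:1 pp3:1 pp4:1 pp5:1

yes yes no no yes yes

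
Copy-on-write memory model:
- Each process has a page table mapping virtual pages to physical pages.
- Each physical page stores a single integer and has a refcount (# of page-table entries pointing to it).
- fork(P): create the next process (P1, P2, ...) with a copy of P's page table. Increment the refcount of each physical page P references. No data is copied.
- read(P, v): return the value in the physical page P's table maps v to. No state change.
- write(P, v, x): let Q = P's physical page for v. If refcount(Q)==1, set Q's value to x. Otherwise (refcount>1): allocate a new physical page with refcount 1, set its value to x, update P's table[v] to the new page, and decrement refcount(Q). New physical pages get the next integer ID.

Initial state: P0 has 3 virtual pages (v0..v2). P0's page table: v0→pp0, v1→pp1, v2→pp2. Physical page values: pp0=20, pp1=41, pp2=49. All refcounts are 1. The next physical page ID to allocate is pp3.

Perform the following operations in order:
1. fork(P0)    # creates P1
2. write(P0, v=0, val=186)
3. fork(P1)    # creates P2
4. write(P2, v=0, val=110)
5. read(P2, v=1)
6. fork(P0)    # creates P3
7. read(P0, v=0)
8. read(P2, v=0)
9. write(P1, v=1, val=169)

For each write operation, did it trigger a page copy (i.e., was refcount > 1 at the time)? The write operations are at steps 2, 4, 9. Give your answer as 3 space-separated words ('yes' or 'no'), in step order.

Op 1: fork(P0) -> P1. 3 ppages; refcounts: pp0:2 pp1:2 pp2:2
Op 2: write(P0, v0, 186). refcount(pp0)=2>1 -> COPY to pp3. 4 ppages; refcounts: pp0:1 pp1:2 pp2:2 pp3:1
Op 3: fork(P1) -> P2. 4 ppages; refcounts: pp0:2 pp1:3 pp2:3 pp3:1
Op 4: write(P2, v0, 110). refcount(pp0)=2>1 -> COPY to pp4. 5 ppages; refcounts: pp0:1 pp1:3 pp2:3 pp3:1 pp4:1
Op 5: read(P2, v1) -> 41. No state change.
Op 6: fork(P0) -> P3. 5 ppages; refcounts: pp0:1 pp1:4 pp2:4 pp3:2 pp4:1
Op 7: read(P0, v0) -> 186. No state change.
Op 8: read(P2, v0) -> 110. No state change.
Op 9: write(P1, v1, 169). refcount(pp1)=4>1 -> COPY to pp5. 6 ppages; refcounts: pp0:1 pp1:3 pp2:4 pp3:2 pp4:1 pp5:1

yes yes yes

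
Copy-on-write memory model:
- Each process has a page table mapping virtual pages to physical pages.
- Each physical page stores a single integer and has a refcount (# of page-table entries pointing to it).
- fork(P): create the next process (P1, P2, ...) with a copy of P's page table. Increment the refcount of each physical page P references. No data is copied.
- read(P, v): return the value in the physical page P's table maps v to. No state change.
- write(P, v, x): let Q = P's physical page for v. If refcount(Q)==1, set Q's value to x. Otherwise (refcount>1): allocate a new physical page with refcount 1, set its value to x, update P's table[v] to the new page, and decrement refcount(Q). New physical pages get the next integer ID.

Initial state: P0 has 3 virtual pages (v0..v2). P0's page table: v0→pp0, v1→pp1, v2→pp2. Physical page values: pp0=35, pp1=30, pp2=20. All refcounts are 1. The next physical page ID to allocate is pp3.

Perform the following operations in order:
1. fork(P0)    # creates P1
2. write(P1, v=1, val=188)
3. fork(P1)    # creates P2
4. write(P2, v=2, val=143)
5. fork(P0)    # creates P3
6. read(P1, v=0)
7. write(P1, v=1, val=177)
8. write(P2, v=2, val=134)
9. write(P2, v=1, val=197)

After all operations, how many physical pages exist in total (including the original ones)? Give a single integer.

Op 1: fork(P0) -> P1. 3 ppages; refcounts: pp0:2 pp1:2 pp2:2
Op 2: write(P1, v1, 188). refcount(pp1)=2>1 -> COPY to pp3. 4 ppages; refcounts: pp0:2 pp1:1 pp2:2 pp3:1
Op 3: fork(P1) -> P2. 4 ppages; refcounts: pp0:3 pp1:1 pp2:3 pp3:2
Op 4: write(P2, v2, 143). refcount(pp2)=3>1 -> COPY to pp4. 5 ppages; refcounts: pp0:3 pp1:1 pp2:2 pp3:2 pp4:1
Op 5: fork(P0) -> P3. 5 ppages; refcounts: pp0:4 pp1:2 pp2:3 pp3:2 pp4:1
Op 6: read(P1, v0) -> 35. No state change.
Op 7: write(P1, v1, 177). refcount(pp3)=2>1 -> COPY to pp5. 6 ppages; refcounts: pp0:4 pp1:2 pp2:3 pp3:1 pp4:1 pp5:1
Op 8: write(P2, v2, 134). refcount(pp4)=1 -> write in place. 6 ppages; refcounts: pp0:4 pp1:2 pp2:3 pp3:1 pp4:1 pp5:1
Op 9: write(P2, v1, 197). refcount(pp3)=1 -> write in place. 6 ppages; refcounts: pp0:4 pp1:2 pp2:3 pp3:1 pp4:1 pp5:1

Answer: 6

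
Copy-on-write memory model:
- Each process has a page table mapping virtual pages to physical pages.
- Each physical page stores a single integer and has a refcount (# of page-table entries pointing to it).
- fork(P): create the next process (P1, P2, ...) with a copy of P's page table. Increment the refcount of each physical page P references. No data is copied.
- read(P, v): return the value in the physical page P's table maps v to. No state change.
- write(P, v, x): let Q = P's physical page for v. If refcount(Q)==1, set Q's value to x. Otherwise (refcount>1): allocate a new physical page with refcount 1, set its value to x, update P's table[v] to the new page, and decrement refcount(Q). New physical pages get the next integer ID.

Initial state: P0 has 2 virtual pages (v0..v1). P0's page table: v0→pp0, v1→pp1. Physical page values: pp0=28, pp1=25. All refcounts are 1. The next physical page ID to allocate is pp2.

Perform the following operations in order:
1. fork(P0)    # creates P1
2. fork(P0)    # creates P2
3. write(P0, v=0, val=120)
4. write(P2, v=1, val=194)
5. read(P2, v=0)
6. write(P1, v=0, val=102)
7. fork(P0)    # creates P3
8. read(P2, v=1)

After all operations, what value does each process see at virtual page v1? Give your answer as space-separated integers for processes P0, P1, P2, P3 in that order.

Op 1: fork(P0) -> P1. 2 ppages; refcounts: pp0:2 pp1:2
Op 2: fork(P0) -> P2. 2 ppages; refcounts: pp0:3 pp1:3
Op 3: write(P0, v0, 120). refcount(pp0)=3>1 -> COPY to pp2. 3 ppages; refcounts: pp0:2 pp1:3 pp2:1
Op 4: write(P2, v1, 194). refcount(pp1)=3>1 -> COPY to pp3. 4 ppages; refcounts: pp0:2 pp1:2 pp2:1 pp3:1
Op 5: read(P2, v0) -> 28. No state change.
Op 6: write(P1, v0, 102). refcount(pp0)=2>1 -> COPY to pp4. 5 ppages; refcounts: pp0:1 pp1:2 pp2:1 pp3:1 pp4:1
Op 7: fork(P0) -> P3. 5 ppages; refcounts: pp0:1 pp1:3 pp2:2 pp3:1 pp4:1
Op 8: read(P2, v1) -> 194. No state change.
P0: v1 -> pp1 = 25
P1: v1 -> pp1 = 25
P2: v1 -> pp3 = 194
P3: v1 -> pp1 = 25

Answer: 25 25 194 25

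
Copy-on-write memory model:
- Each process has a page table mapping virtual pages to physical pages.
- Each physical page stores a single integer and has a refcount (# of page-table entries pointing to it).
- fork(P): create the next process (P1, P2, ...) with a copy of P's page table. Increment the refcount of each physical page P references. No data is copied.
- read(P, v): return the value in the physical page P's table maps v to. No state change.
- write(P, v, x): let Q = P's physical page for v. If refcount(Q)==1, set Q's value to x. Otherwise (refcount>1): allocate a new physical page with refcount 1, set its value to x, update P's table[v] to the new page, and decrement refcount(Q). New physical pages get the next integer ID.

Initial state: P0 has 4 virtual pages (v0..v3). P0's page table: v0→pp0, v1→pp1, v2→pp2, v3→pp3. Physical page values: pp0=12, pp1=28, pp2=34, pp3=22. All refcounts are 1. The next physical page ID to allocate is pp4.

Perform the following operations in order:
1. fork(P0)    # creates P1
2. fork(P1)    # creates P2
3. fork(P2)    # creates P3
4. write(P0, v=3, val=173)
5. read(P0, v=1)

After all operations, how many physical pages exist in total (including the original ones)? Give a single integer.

Op 1: fork(P0) -> P1. 4 ppages; refcounts: pp0:2 pp1:2 pp2:2 pp3:2
Op 2: fork(P1) -> P2. 4 ppages; refcounts: pp0:3 pp1:3 pp2:3 pp3:3
Op 3: fork(P2) -> P3. 4 ppages; refcounts: pp0:4 pp1:4 pp2:4 pp3:4
Op 4: write(P0, v3, 173). refcount(pp3)=4>1 -> COPY to pp4. 5 ppages; refcounts: pp0:4 pp1:4 pp2:4 pp3:3 pp4:1
Op 5: read(P0, v1) -> 28. No state change.

Answer: 5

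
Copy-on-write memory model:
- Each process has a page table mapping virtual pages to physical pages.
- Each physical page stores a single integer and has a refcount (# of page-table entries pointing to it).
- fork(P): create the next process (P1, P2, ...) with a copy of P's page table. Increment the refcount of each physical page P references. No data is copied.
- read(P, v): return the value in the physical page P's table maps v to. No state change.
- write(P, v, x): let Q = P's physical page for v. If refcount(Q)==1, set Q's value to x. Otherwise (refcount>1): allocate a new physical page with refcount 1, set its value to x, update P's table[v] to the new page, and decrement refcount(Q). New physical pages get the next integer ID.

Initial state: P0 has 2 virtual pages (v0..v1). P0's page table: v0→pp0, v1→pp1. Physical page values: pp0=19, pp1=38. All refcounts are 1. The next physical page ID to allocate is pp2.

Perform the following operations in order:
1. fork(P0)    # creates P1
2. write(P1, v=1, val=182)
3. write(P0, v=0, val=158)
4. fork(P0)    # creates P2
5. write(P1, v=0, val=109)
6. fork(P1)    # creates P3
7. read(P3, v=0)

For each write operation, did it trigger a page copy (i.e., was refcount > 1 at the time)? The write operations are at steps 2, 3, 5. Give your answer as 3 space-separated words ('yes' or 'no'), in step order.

Op 1: fork(P0) -> P1. 2 ppages; refcounts: pp0:2 pp1:2
Op 2: write(P1, v1, 182). refcount(pp1)=2>1 -> COPY to pp2. 3 ppages; refcounts: pp0:2 pp1:1 pp2:1
Op 3: write(P0, v0, 158). refcount(pp0)=2>1 -> COPY to pp3. 4 ppages; refcounts: pp0:1 pp1:1 pp2:1 pp3:1
Op 4: fork(P0) -> P2. 4 ppages; refcounts: pp0:1 pp1:2 pp2:1 pp3:2
Op 5: write(P1, v0, 109). refcount(pp0)=1 -> write in place. 4 ppages; refcounts: pp0:1 pp1:2 pp2:1 pp3:2
Op 6: fork(P1) -> P3. 4 ppages; refcounts: pp0:2 pp1:2 pp2:2 pp3:2
Op 7: read(P3, v0) -> 109. No state change.

yes yes no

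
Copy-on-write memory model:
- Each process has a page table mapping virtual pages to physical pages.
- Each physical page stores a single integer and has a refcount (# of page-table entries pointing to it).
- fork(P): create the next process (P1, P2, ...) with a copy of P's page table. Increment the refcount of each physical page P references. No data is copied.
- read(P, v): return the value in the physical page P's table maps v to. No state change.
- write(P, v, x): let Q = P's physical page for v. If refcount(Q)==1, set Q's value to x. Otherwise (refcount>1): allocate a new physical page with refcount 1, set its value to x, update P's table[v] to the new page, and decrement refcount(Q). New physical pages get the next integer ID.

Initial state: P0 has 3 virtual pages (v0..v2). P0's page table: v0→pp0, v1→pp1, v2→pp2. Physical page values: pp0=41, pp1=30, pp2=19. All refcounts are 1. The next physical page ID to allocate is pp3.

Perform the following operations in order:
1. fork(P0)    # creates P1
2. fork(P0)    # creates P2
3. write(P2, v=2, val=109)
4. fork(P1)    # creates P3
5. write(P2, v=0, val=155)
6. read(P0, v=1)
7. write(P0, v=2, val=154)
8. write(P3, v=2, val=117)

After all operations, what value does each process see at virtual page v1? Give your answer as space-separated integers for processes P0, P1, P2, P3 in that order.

Op 1: fork(P0) -> P1. 3 ppages; refcounts: pp0:2 pp1:2 pp2:2
Op 2: fork(P0) -> P2. 3 ppages; refcounts: pp0:3 pp1:3 pp2:3
Op 3: write(P2, v2, 109). refcount(pp2)=3>1 -> COPY to pp3. 4 ppages; refcounts: pp0:3 pp1:3 pp2:2 pp3:1
Op 4: fork(P1) -> P3. 4 ppages; refcounts: pp0:4 pp1:4 pp2:3 pp3:1
Op 5: write(P2, v0, 155). refcount(pp0)=4>1 -> COPY to pp4. 5 ppages; refcounts: pp0:3 pp1:4 pp2:3 pp3:1 pp4:1
Op 6: read(P0, v1) -> 30. No state change.
Op 7: write(P0, v2, 154). refcount(pp2)=3>1 -> COPY to pp5. 6 ppages; refcounts: pp0:3 pp1:4 pp2:2 pp3:1 pp4:1 pp5:1
Op 8: write(P3, v2, 117). refcount(pp2)=2>1 -> COPY to pp6. 7 ppages; refcounts: pp0:3 pp1:4 pp2:1 pp3:1 pp4:1 pp5:1 pp6:1
P0: v1 -> pp1 = 30
P1: v1 -> pp1 = 30
P2: v1 -> pp1 = 30
P3: v1 -> pp1 = 30

Answer: 30 30 30 30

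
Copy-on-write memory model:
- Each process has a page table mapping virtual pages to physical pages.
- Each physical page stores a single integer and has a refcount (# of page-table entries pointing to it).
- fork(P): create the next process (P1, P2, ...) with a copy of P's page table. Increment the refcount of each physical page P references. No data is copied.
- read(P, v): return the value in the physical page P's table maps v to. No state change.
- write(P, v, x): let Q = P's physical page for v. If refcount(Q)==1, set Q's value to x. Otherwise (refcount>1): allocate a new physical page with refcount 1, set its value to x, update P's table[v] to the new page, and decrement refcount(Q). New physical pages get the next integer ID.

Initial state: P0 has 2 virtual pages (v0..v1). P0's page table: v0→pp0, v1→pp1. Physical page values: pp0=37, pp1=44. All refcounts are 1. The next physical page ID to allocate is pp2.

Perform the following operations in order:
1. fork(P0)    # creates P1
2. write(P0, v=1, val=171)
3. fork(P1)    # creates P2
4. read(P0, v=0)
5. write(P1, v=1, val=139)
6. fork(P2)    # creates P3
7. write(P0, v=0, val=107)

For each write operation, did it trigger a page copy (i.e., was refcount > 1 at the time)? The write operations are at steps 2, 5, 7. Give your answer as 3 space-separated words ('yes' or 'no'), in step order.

Op 1: fork(P0) -> P1. 2 ppages; refcounts: pp0:2 pp1:2
Op 2: write(P0, v1, 171). refcount(pp1)=2>1 -> COPY to pp2. 3 ppages; refcounts: pp0:2 pp1:1 pp2:1
Op 3: fork(P1) -> P2. 3 ppages; refcounts: pp0:3 pp1:2 pp2:1
Op 4: read(P0, v0) -> 37. No state change.
Op 5: write(P1, v1, 139). refcount(pp1)=2>1 -> COPY to pp3. 4 ppages; refcounts: pp0:3 pp1:1 pp2:1 pp3:1
Op 6: fork(P2) -> P3. 4 ppages; refcounts: pp0:4 pp1:2 pp2:1 pp3:1
Op 7: write(P0, v0, 107). refcount(pp0)=4>1 -> COPY to pp4. 5 ppages; refcounts: pp0:3 pp1:2 pp2:1 pp3:1 pp4:1

yes yes yes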